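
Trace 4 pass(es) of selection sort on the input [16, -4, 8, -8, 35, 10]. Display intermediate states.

Pass 1: Select minimum -8 at index 3, swap -> [-8, -4, 8, 16, 35, 10]
Pass 2: Select minimum -4 at index 1, swap -> [-8, -4, 8, 16, 35, 10]
Pass 3: Select minimum 8 at index 2, swap -> [-8, -4, 8, 16, 35, 10]
Pass 4: Select minimum 10 at index 5, swap -> [-8, -4, 8, 10, 35, 16]


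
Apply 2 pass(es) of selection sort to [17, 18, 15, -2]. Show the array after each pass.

Pass 1: Select minimum -2 at index 3, swap -> [-2, 18, 15, 17]
Pass 2: Select minimum 15 at index 2, swap -> [-2, 15, 18, 17]


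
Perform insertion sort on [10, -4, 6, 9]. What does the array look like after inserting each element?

First element 10 is already 'sorted'
Insert -4: shifted 1 elements -> [-4, 10, 6, 9]
Insert 6: shifted 1 elements -> [-4, 6, 10, 9]
Insert 9: shifted 1 elements -> [-4, 6, 9, 10]


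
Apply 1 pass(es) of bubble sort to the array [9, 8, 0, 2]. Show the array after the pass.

After pass 1: [8, 0, 2, 9] (3 swaps)
Total swaps: 3


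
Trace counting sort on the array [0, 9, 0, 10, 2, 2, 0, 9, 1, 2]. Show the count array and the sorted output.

Count array: [3, 1, 3, 0, 0, 0, 0, 0, 0, 2, 1]
(count[i] = number of elements equal to i)
Cumulative count: [3, 4, 7, 7, 7, 7, 7, 7, 7, 9, 10]
Sorted: [0, 0, 0, 1, 2, 2, 2, 9, 9, 10]


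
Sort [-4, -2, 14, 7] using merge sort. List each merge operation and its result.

Divide and conquer:
  Merge [-4] + [-2] -> [-4, -2]
  Merge [14] + [7] -> [7, 14]
  Merge [-4, -2] + [7, 14] -> [-4, -2, 7, 14]


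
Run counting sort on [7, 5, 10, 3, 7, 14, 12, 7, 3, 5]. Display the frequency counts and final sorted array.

Count array: [0, 0, 0, 2, 0, 2, 0, 3, 0, 0, 1, 0, 1, 0, 1]
(count[i] = number of elements equal to i)
Cumulative count: [0, 0, 0, 2, 2, 4, 4, 7, 7, 7, 8, 8, 9, 9, 10]
Sorted: [3, 3, 5, 5, 7, 7, 7, 10, 12, 14]


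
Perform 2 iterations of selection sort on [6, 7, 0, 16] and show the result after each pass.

Pass 1: Select minimum 0 at index 2, swap -> [0, 7, 6, 16]
Pass 2: Select minimum 6 at index 2, swap -> [0, 6, 7, 16]


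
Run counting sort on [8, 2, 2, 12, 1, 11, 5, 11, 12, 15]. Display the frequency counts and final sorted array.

Count array: [0, 1, 2, 0, 0, 1, 0, 0, 1, 0, 0, 2, 2, 0, 0, 1]
(count[i] = number of elements equal to i)
Cumulative count: [0, 1, 3, 3, 3, 4, 4, 4, 5, 5, 5, 7, 9, 9, 9, 10]
Sorted: [1, 2, 2, 5, 8, 11, 11, 12, 12, 15]


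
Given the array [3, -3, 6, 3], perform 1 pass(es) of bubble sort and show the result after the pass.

After pass 1: [-3, 3, 3, 6] (2 swaps)
Total swaps: 2


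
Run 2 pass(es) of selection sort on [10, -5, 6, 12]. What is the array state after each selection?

Pass 1: Select minimum -5 at index 1, swap -> [-5, 10, 6, 12]
Pass 2: Select minimum 6 at index 2, swap -> [-5, 6, 10, 12]


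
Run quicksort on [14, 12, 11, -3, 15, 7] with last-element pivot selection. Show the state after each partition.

Partition 1: pivot=7 at index 1 -> [-3, 7, 11, 14, 15, 12]
Partition 2: pivot=12 at index 3 -> [-3, 7, 11, 12, 15, 14]
Partition 3: pivot=14 at index 4 -> [-3, 7, 11, 12, 14, 15]


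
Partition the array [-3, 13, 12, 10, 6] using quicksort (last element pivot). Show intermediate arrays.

Partition 1: pivot=6 at index 1 -> [-3, 6, 12, 10, 13]
Partition 2: pivot=13 at index 4 -> [-3, 6, 12, 10, 13]
Partition 3: pivot=10 at index 2 -> [-3, 6, 10, 12, 13]


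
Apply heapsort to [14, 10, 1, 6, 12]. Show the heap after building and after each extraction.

Build heap: [14, 12, 1, 6, 10]
Extract 14: [12, 10, 1, 6, 14]
Extract 12: [10, 6, 1, 12, 14]
Extract 10: [6, 1, 10, 12, 14]
Extract 6: [1, 6, 10, 12, 14]


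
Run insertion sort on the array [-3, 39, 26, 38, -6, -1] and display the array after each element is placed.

First element -3 is already 'sorted'
Insert 39: shifted 0 elements -> [-3, 39, 26, 38, -6, -1]
Insert 26: shifted 1 elements -> [-3, 26, 39, 38, -6, -1]
Insert 38: shifted 1 elements -> [-3, 26, 38, 39, -6, -1]
Insert -6: shifted 4 elements -> [-6, -3, 26, 38, 39, -1]
Insert -1: shifted 3 elements -> [-6, -3, -1, 26, 38, 39]


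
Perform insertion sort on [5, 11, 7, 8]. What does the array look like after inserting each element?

First element 5 is already 'sorted'
Insert 11: shifted 0 elements -> [5, 11, 7, 8]
Insert 7: shifted 1 elements -> [5, 7, 11, 8]
Insert 8: shifted 1 elements -> [5, 7, 8, 11]


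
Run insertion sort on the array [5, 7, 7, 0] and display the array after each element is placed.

First element 5 is already 'sorted'
Insert 7: shifted 0 elements -> [5, 7, 7, 0]
Insert 7: shifted 0 elements -> [5, 7, 7, 0]
Insert 0: shifted 3 elements -> [0, 5, 7, 7]


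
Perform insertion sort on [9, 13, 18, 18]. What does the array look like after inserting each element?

First element 9 is already 'sorted'
Insert 13: shifted 0 elements -> [9, 13, 18, 18]
Insert 18: shifted 0 elements -> [9, 13, 18, 18]
Insert 18: shifted 0 elements -> [9, 13, 18, 18]


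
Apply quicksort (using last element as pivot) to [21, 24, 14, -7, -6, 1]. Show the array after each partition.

Partition 1: pivot=1 at index 2 -> [-7, -6, 1, 21, 24, 14]
Partition 2: pivot=-6 at index 1 -> [-7, -6, 1, 21, 24, 14]
Partition 3: pivot=14 at index 3 -> [-7, -6, 1, 14, 24, 21]
Partition 4: pivot=21 at index 4 -> [-7, -6, 1, 14, 21, 24]


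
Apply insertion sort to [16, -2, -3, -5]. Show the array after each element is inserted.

First element 16 is already 'sorted'
Insert -2: shifted 1 elements -> [-2, 16, -3, -5]
Insert -3: shifted 2 elements -> [-3, -2, 16, -5]
Insert -5: shifted 3 elements -> [-5, -3, -2, 16]


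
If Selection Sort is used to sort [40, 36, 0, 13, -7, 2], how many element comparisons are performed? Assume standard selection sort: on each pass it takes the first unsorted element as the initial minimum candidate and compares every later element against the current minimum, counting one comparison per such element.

Pass 1: scan indices 1..5 for the minimum = 5 comparison(s); min is -7, place at index 0 -> [-7, 36, 0, 13, 40, 2]
Pass 2: scan indices 2..5 for the minimum = 4 comparison(s); min is 0, place at index 1 -> [-7, 0, 36, 13, 40, 2]
Pass 3: scan indices 3..5 for the minimum = 3 comparison(s); min is 2, place at index 2 -> [-7, 0, 2, 13, 40, 36]
Pass 4: scan indices 4..5 for the minimum = 2 comparison(s); min is 13, place at index 3 -> [-7, 0, 2, 13, 40, 36]
Pass 5: scan indices 5..5 for the minimum = 1 comparison(s); min is 36, place at index 4 -> [-7, 0, 2, 13, 36, 40]
Selection sort always scans the whole unsorted suffix, so the count is (n-1) + (n-2) + ... + 1 = n(n-1)/2 = 6*5/2 = 15 regardless of the input order.
Total comparisons: 5 + 4 + 3 + 2 + 1 = 15


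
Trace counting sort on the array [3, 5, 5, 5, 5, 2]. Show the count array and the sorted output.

Count array: [0, 0, 1, 1, 0, 4]
(count[i] = number of elements equal to i)
Cumulative count: [0, 0, 1, 2, 2, 6]
Sorted: [2, 3, 5, 5, 5, 5]


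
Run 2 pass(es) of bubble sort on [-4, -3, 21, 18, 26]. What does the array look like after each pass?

After pass 1: [-4, -3, 18, 21, 26] (1 swaps)
After pass 2: [-4, -3, 18, 21, 26] (0 swaps)
Total swaps: 1


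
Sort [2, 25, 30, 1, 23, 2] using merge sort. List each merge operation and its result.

Divide and conquer:
  Merge [25] + [30] -> [25, 30]
  Merge [2] + [25, 30] -> [2, 25, 30]
  Merge [23] + [2] -> [2, 23]
  Merge [1] + [2, 23] -> [1, 2, 23]
  Merge [2, 25, 30] + [1, 2, 23] -> [1, 2, 2, 23, 25, 30]


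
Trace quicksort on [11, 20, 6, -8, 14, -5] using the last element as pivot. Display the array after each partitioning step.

Partition 1: pivot=-5 at index 1 -> [-8, -5, 6, 11, 14, 20]
Partition 2: pivot=20 at index 5 -> [-8, -5, 6, 11, 14, 20]
Partition 3: pivot=14 at index 4 -> [-8, -5, 6, 11, 14, 20]
Partition 4: pivot=11 at index 3 -> [-8, -5, 6, 11, 14, 20]


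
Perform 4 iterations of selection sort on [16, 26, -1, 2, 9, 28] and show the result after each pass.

Pass 1: Select minimum -1 at index 2, swap -> [-1, 26, 16, 2, 9, 28]
Pass 2: Select minimum 2 at index 3, swap -> [-1, 2, 16, 26, 9, 28]
Pass 3: Select minimum 9 at index 4, swap -> [-1, 2, 9, 26, 16, 28]
Pass 4: Select minimum 16 at index 4, swap -> [-1, 2, 9, 16, 26, 28]


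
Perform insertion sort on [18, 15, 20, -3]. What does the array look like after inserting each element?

First element 18 is already 'sorted'
Insert 15: shifted 1 elements -> [15, 18, 20, -3]
Insert 20: shifted 0 elements -> [15, 18, 20, -3]
Insert -3: shifted 3 elements -> [-3, 15, 18, 20]


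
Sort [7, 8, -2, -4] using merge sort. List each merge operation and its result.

Divide and conquer:
  Merge [7] + [8] -> [7, 8]
  Merge [-2] + [-4] -> [-4, -2]
  Merge [7, 8] + [-4, -2] -> [-4, -2, 7, 8]


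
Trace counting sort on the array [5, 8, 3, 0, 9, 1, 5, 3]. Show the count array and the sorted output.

Count array: [1, 1, 0, 2, 0, 2, 0, 0, 1, 1]
(count[i] = number of elements equal to i)
Cumulative count: [1, 2, 2, 4, 4, 6, 6, 6, 7, 8]
Sorted: [0, 1, 3, 3, 5, 5, 8, 9]


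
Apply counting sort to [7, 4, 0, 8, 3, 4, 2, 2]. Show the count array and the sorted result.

Count array: [1, 0, 2, 1, 2, 0, 0, 1, 1]
(count[i] = number of elements equal to i)
Cumulative count: [1, 1, 3, 4, 6, 6, 6, 7, 8]
Sorted: [0, 2, 2, 3, 4, 4, 7, 8]


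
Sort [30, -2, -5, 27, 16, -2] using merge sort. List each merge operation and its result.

Divide and conquer:
  Merge [-2] + [-5] -> [-5, -2]
  Merge [30] + [-5, -2] -> [-5, -2, 30]
  Merge [16] + [-2] -> [-2, 16]
  Merge [27] + [-2, 16] -> [-2, 16, 27]
  Merge [-5, -2, 30] + [-2, 16, 27] -> [-5, -2, -2, 16, 27, 30]


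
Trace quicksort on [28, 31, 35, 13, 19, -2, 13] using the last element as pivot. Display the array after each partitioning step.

Partition 1: pivot=13 at index 2 -> [13, -2, 13, 28, 19, 31, 35]
Partition 2: pivot=-2 at index 0 -> [-2, 13, 13, 28, 19, 31, 35]
Partition 3: pivot=35 at index 6 -> [-2, 13, 13, 28, 19, 31, 35]
Partition 4: pivot=31 at index 5 -> [-2, 13, 13, 28, 19, 31, 35]
Partition 5: pivot=19 at index 3 -> [-2, 13, 13, 19, 28, 31, 35]


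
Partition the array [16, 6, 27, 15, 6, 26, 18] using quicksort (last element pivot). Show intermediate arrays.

Partition 1: pivot=18 at index 4 -> [16, 6, 15, 6, 18, 26, 27]
Partition 2: pivot=6 at index 1 -> [6, 6, 15, 16, 18, 26, 27]
Partition 3: pivot=16 at index 3 -> [6, 6, 15, 16, 18, 26, 27]
Partition 4: pivot=27 at index 6 -> [6, 6, 15, 16, 18, 26, 27]


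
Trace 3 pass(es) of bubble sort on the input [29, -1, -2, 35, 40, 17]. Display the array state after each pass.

After pass 1: [-1, -2, 29, 35, 17, 40] (3 swaps)
After pass 2: [-2, -1, 29, 17, 35, 40] (2 swaps)
After pass 3: [-2, -1, 17, 29, 35, 40] (1 swaps)
Total swaps: 6


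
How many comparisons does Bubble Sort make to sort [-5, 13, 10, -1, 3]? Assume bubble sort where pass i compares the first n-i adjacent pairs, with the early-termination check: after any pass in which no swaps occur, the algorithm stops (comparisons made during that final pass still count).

Pass 1: compare adjacent pairs (0,1)..(3,4) = 4 comparison(s), 3 swap(s) -> [-5, 10, -1, 3, 13]
Pass 2: compare adjacent pairs (0,1)..(2,3) = 3 comparison(s), 2 swap(s) -> [-5, -1, 3, 10, 13]
Pass 3: compare adjacent pairs (0,1)..(1,2) = 2 comparison(s), 0 swap(s) -> [-5, -1, 3, 10, 13]
No swaps in this pass, so bubble sort stops here.
Total comparisons: 4 + 3 + 2 = 9


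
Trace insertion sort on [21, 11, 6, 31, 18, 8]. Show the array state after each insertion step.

First element 21 is already 'sorted'
Insert 11: shifted 1 elements -> [11, 21, 6, 31, 18, 8]
Insert 6: shifted 2 elements -> [6, 11, 21, 31, 18, 8]
Insert 31: shifted 0 elements -> [6, 11, 21, 31, 18, 8]
Insert 18: shifted 2 elements -> [6, 11, 18, 21, 31, 8]
Insert 8: shifted 4 elements -> [6, 8, 11, 18, 21, 31]


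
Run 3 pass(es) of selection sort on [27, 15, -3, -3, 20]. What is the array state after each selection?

Pass 1: Select minimum -3 at index 2, swap -> [-3, 15, 27, -3, 20]
Pass 2: Select minimum -3 at index 3, swap -> [-3, -3, 27, 15, 20]
Pass 3: Select minimum 15 at index 3, swap -> [-3, -3, 15, 27, 20]


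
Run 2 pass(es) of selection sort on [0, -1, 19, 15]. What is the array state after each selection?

Pass 1: Select minimum -1 at index 1, swap -> [-1, 0, 19, 15]
Pass 2: Select minimum 0 at index 1, swap -> [-1, 0, 19, 15]


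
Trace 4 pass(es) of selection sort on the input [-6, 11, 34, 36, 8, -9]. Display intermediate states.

Pass 1: Select minimum -9 at index 5, swap -> [-9, 11, 34, 36, 8, -6]
Pass 2: Select minimum -6 at index 5, swap -> [-9, -6, 34, 36, 8, 11]
Pass 3: Select minimum 8 at index 4, swap -> [-9, -6, 8, 36, 34, 11]
Pass 4: Select minimum 11 at index 5, swap -> [-9, -6, 8, 11, 34, 36]


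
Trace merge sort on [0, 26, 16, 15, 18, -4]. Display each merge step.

Divide and conquer:
  Merge [26] + [16] -> [16, 26]
  Merge [0] + [16, 26] -> [0, 16, 26]
  Merge [18] + [-4] -> [-4, 18]
  Merge [15] + [-4, 18] -> [-4, 15, 18]
  Merge [0, 16, 26] + [-4, 15, 18] -> [-4, 0, 15, 16, 18, 26]


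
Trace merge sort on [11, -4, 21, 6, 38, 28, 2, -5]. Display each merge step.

Divide and conquer:
  Merge [11] + [-4] -> [-4, 11]
  Merge [21] + [6] -> [6, 21]
  Merge [-4, 11] + [6, 21] -> [-4, 6, 11, 21]
  Merge [38] + [28] -> [28, 38]
  Merge [2] + [-5] -> [-5, 2]
  Merge [28, 38] + [-5, 2] -> [-5, 2, 28, 38]
  Merge [-4, 6, 11, 21] + [-5, 2, 28, 38] -> [-5, -4, 2, 6, 11, 21, 28, 38]


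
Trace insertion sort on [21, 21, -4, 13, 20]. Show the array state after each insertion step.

First element 21 is already 'sorted'
Insert 21: shifted 0 elements -> [21, 21, -4, 13, 20]
Insert -4: shifted 2 elements -> [-4, 21, 21, 13, 20]
Insert 13: shifted 2 elements -> [-4, 13, 21, 21, 20]
Insert 20: shifted 2 elements -> [-4, 13, 20, 21, 21]


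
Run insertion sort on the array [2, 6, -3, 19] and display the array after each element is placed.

First element 2 is already 'sorted'
Insert 6: shifted 0 elements -> [2, 6, -3, 19]
Insert -3: shifted 2 elements -> [-3, 2, 6, 19]
Insert 19: shifted 0 elements -> [-3, 2, 6, 19]


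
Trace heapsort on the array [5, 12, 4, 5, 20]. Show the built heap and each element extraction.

Build heap: [20, 12, 4, 5, 5]
Extract 20: [12, 5, 4, 5, 20]
Extract 12: [5, 5, 4, 12, 20]
Extract 5: [5, 4, 5, 12, 20]
Extract 5: [4, 5, 5, 12, 20]


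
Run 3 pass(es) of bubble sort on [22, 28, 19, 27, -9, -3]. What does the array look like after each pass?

After pass 1: [22, 19, 27, -9, -3, 28] (4 swaps)
After pass 2: [19, 22, -9, -3, 27, 28] (3 swaps)
After pass 3: [19, -9, -3, 22, 27, 28] (2 swaps)
Total swaps: 9


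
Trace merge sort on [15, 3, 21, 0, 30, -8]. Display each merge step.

Divide and conquer:
  Merge [3] + [21] -> [3, 21]
  Merge [15] + [3, 21] -> [3, 15, 21]
  Merge [30] + [-8] -> [-8, 30]
  Merge [0] + [-8, 30] -> [-8, 0, 30]
  Merge [3, 15, 21] + [-8, 0, 30] -> [-8, 0, 3, 15, 21, 30]


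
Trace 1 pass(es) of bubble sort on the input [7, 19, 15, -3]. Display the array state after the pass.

After pass 1: [7, 15, -3, 19] (2 swaps)
Total swaps: 2


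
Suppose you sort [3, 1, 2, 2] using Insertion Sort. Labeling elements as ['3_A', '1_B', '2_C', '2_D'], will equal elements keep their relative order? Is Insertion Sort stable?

Trace Insertion Sort on the labeled array (the key is the number; the letter only tracks identity):
  Insert 1_B at index 0: [1_B, 3_A, 2_C, 2_D]
  Insert 2_C at index 1: [1_B, 2_C, 3_A, 2_D]
  Insert 2_D at index 2: [1_B, 2_C, 2_D, 3_A]
Final order: [1_B, 2_C, 2_D, 3_A]
Equal keys:
  value 2: originally 2_C, 2_D; after sorting 2_C, 2_D -> order preserved
All equal keys kept their original relative order. Insertion Sort is stable: elements are shifted only while they are strictly greater than the key, so a key is inserted after any equal elements already placed.
Answer: Stable


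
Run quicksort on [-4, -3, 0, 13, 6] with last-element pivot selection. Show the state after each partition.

Partition 1: pivot=6 at index 3 -> [-4, -3, 0, 6, 13]
Partition 2: pivot=0 at index 2 -> [-4, -3, 0, 6, 13]
Partition 3: pivot=-3 at index 1 -> [-4, -3, 0, 6, 13]


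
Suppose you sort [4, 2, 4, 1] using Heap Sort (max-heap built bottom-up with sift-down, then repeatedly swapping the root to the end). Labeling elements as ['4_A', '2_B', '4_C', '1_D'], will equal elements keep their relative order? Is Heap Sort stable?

Trace Heap Sort on the labeled array (the key is the number; the letter only tracks identity):
  Build max-heap: [4_A, 2_B, 4_C, 1_D]
  Swap root 4_A to index 3, re-heapify first 3 -> [4_C, 2_B, 1_D, 4_A]
  Swap root 4_C to index 2, re-heapify first 2 -> [2_B, 1_D, 4_C, 4_A]
  Swap root 2_B to index 1, re-heapify first 1 -> [1_D, 2_B, 4_C, 4_A]
Final order: [1_D, 2_B, 4_C, 4_A]
Equal keys:
  value 4: originally 4_A, 4_C; after sorting 4_C, 4_A -> order changed
Equal keys were reordered, so Heap Sort is not stable: heap construction and root-to-end swaps move elements without regard to the original order of equal keys. (One such input is enough; an unstable sort may happen to preserve order on other inputs, but it gives no guarantee.)
Answer: Not stable


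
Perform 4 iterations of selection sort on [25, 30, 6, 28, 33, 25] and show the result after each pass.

Pass 1: Select minimum 6 at index 2, swap -> [6, 30, 25, 28, 33, 25]
Pass 2: Select minimum 25 at index 2, swap -> [6, 25, 30, 28, 33, 25]
Pass 3: Select minimum 25 at index 5, swap -> [6, 25, 25, 28, 33, 30]
Pass 4: Select minimum 28 at index 3, swap -> [6, 25, 25, 28, 33, 30]


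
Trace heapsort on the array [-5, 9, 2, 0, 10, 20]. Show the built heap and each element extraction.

Build heap: [20, 10, 2, 0, 9, -5]
Extract 20: [10, 9, 2, 0, -5, 20]
Extract 10: [9, 0, 2, -5, 10, 20]
Extract 9: [2, 0, -5, 9, 10, 20]
Extract 2: [0, -5, 2, 9, 10, 20]
Extract 0: [-5, 0, 2, 9, 10, 20]


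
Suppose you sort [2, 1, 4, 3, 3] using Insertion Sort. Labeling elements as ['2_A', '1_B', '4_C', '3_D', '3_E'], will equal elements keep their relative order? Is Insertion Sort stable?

Trace Insertion Sort on the labeled array (the key is the number; the letter only tracks identity):
  Insert 1_B at index 0: [1_B, 2_A, 4_C, 3_D, 3_E]
  Insert 4_C at index 2: [1_B, 2_A, 4_C, 3_D, 3_E]
  Insert 3_D at index 2: [1_B, 2_A, 3_D, 4_C, 3_E]
  Insert 3_E at index 3: [1_B, 2_A, 3_D, 3_E, 4_C]
Final order: [1_B, 2_A, 3_D, 3_E, 4_C]
Equal keys:
  value 3: originally 3_D, 3_E; after sorting 3_D, 3_E -> order preserved
All equal keys kept their original relative order. Insertion Sort is stable: elements are shifted only while they are strictly greater than the key, so a key is inserted after any equal elements already placed.
Answer: Stable


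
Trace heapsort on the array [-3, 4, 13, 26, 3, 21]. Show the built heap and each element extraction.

Build heap: [26, 4, 21, -3, 3, 13]
Extract 26: [21, 4, 13, -3, 3, 26]
Extract 21: [13, 4, 3, -3, 21, 26]
Extract 13: [4, -3, 3, 13, 21, 26]
Extract 4: [3, -3, 4, 13, 21, 26]
Extract 3: [-3, 3, 4, 13, 21, 26]


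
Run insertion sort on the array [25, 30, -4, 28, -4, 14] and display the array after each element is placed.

First element 25 is already 'sorted'
Insert 30: shifted 0 elements -> [25, 30, -4, 28, -4, 14]
Insert -4: shifted 2 elements -> [-4, 25, 30, 28, -4, 14]
Insert 28: shifted 1 elements -> [-4, 25, 28, 30, -4, 14]
Insert -4: shifted 3 elements -> [-4, -4, 25, 28, 30, 14]
Insert 14: shifted 3 elements -> [-4, -4, 14, 25, 28, 30]


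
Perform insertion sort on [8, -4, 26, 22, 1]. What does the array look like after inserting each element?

First element 8 is already 'sorted'
Insert -4: shifted 1 elements -> [-4, 8, 26, 22, 1]
Insert 26: shifted 0 elements -> [-4, 8, 26, 22, 1]
Insert 22: shifted 1 elements -> [-4, 8, 22, 26, 1]
Insert 1: shifted 3 elements -> [-4, 1, 8, 22, 26]


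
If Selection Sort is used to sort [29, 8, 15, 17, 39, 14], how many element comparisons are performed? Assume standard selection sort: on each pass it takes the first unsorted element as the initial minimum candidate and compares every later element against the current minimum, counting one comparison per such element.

Pass 1: scan indices 1..5 for the minimum = 5 comparison(s); min is 8, place at index 0 -> [8, 29, 15, 17, 39, 14]
Pass 2: scan indices 2..5 for the minimum = 4 comparison(s); min is 14, place at index 1 -> [8, 14, 15, 17, 39, 29]
Pass 3: scan indices 3..5 for the minimum = 3 comparison(s); min is 15, place at index 2 -> [8, 14, 15, 17, 39, 29]
Pass 4: scan indices 4..5 for the minimum = 2 comparison(s); min is 17, place at index 3 -> [8, 14, 15, 17, 39, 29]
Pass 5: scan indices 5..5 for the minimum = 1 comparison(s); min is 29, place at index 4 -> [8, 14, 15, 17, 29, 39]
Selection sort always scans the whole unsorted suffix, so the count is (n-1) + (n-2) + ... + 1 = n(n-1)/2 = 6*5/2 = 15 regardless of the input order.
Total comparisons: 5 + 4 + 3 + 2 + 1 = 15


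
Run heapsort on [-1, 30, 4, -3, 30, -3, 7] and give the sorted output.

Build heap: [30, 30, 7, -3, -1, -3, 4]
Extract 30: [30, 4, 7, -3, -1, -3, 30]
Extract 30: [7, 4, -3, -3, -1, 30, 30]
Extract 7: [4, -1, -3, -3, 7, 30, 30]
Extract 4: [-1, -3, -3, 4, 7, 30, 30]
Extract -1: [-3, -3, -1, 4, 7, 30, 30]
Extract -3: [-3, -3, -1, 4, 7, 30, 30]


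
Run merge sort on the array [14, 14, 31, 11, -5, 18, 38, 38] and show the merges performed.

Divide and conquer:
  Merge [14] + [14] -> [14, 14]
  Merge [31] + [11] -> [11, 31]
  Merge [14, 14] + [11, 31] -> [11, 14, 14, 31]
  Merge [-5] + [18] -> [-5, 18]
  Merge [38] + [38] -> [38, 38]
  Merge [-5, 18] + [38, 38] -> [-5, 18, 38, 38]
  Merge [11, 14, 14, 31] + [-5, 18, 38, 38] -> [-5, 11, 14, 14, 18, 31, 38, 38]


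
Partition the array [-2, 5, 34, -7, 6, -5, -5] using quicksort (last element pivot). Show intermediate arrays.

Partition 1: pivot=-5 at index 2 -> [-7, -5, -5, -2, 6, 5, 34]
Partition 2: pivot=-5 at index 1 -> [-7, -5, -5, -2, 6, 5, 34]
Partition 3: pivot=34 at index 6 -> [-7, -5, -5, -2, 6, 5, 34]
Partition 4: pivot=5 at index 4 -> [-7, -5, -5, -2, 5, 6, 34]


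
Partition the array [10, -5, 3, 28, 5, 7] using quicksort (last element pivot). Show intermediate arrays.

Partition 1: pivot=7 at index 3 -> [-5, 3, 5, 7, 10, 28]
Partition 2: pivot=5 at index 2 -> [-5, 3, 5, 7, 10, 28]
Partition 3: pivot=3 at index 1 -> [-5, 3, 5, 7, 10, 28]
Partition 4: pivot=28 at index 5 -> [-5, 3, 5, 7, 10, 28]


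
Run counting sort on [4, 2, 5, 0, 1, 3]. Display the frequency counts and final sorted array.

Count array: [1, 1, 1, 1, 1, 1]
(count[i] = number of elements equal to i)
Cumulative count: [1, 2, 3, 4, 5, 6]
Sorted: [0, 1, 2, 3, 4, 5]


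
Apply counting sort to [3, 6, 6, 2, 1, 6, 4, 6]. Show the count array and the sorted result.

Count array: [0, 1, 1, 1, 1, 0, 4]
(count[i] = number of elements equal to i)
Cumulative count: [0, 1, 2, 3, 4, 4, 8]
Sorted: [1, 2, 3, 4, 6, 6, 6, 6]


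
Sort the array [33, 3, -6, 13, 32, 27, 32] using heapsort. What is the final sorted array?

Build heap: [33, 32, 32, 13, 3, 27, -6]
Extract 33: [32, 13, 32, -6, 3, 27, 33]
Extract 32: [32, 13, 27, -6, 3, 32, 33]
Extract 32: [27, 13, 3, -6, 32, 32, 33]
Extract 27: [13, -6, 3, 27, 32, 32, 33]
Extract 13: [3, -6, 13, 27, 32, 32, 33]
Extract 3: [-6, 3, 13, 27, 32, 32, 33]


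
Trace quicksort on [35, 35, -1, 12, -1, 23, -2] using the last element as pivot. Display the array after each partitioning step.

Partition 1: pivot=-2 at index 0 -> [-2, 35, -1, 12, -1, 23, 35]
Partition 2: pivot=35 at index 6 -> [-2, 35, -1, 12, -1, 23, 35]
Partition 3: pivot=23 at index 4 -> [-2, -1, 12, -1, 23, 35, 35]
Partition 4: pivot=-1 at index 2 -> [-2, -1, -1, 12, 23, 35, 35]


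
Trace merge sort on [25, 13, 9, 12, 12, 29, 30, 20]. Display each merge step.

Divide and conquer:
  Merge [25] + [13] -> [13, 25]
  Merge [9] + [12] -> [9, 12]
  Merge [13, 25] + [9, 12] -> [9, 12, 13, 25]
  Merge [12] + [29] -> [12, 29]
  Merge [30] + [20] -> [20, 30]
  Merge [12, 29] + [20, 30] -> [12, 20, 29, 30]
  Merge [9, 12, 13, 25] + [12, 20, 29, 30] -> [9, 12, 12, 13, 20, 25, 29, 30]


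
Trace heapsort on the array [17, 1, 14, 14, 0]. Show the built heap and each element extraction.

Build heap: [17, 14, 14, 1, 0]
Extract 17: [14, 1, 14, 0, 17]
Extract 14: [14, 1, 0, 14, 17]
Extract 14: [1, 0, 14, 14, 17]
Extract 1: [0, 1, 14, 14, 17]


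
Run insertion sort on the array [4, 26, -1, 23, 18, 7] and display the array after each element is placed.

First element 4 is already 'sorted'
Insert 26: shifted 0 elements -> [4, 26, -1, 23, 18, 7]
Insert -1: shifted 2 elements -> [-1, 4, 26, 23, 18, 7]
Insert 23: shifted 1 elements -> [-1, 4, 23, 26, 18, 7]
Insert 18: shifted 2 elements -> [-1, 4, 18, 23, 26, 7]
Insert 7: shifted 3 elements -> [-1, 4, 7, 18, 23, 26]


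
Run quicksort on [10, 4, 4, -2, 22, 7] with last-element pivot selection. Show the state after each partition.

Partition 1: pivot=7 at index 3 -> [4, 4, -2, 7, 22, 10]
Partition 2: pivot=-2 at index 0 -> [-2, 4, 4, 7, 22, 10]
Partition 3: pivot=4 at index 2 -> [-2, 4, 4, 7, 22, 10]
Partition 4: pivot=10 at index 4 -> [-2, 4, 4, 7, 10, 22]


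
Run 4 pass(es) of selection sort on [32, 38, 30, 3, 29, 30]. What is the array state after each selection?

Pass 1: Select minimum 3 at index 3, swap -> [3, 38, 30, 32, 29, 30]
Pass 2: Select minimum 29 at index 4, swap -> [3, 29, 30, 32, 38, 30]
Pass 3: Select minimum 30 at index 2, swap -> [3, 29, 30, 32, 38, 30]
Pass 4: Select minimum 30 at index 5, swap -> [3, 29, 30, 30, 38, 32]


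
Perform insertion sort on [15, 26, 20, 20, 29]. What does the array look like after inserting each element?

First element 15 is already 'sorted'
Insert 26: shifted 0 elements -> [15, 26, 20, 20, 29]
Insert 20: shifted 1 elements -> [15, 20, 26, 20, 29]
Insert 20: shifted 1 elements -> [15, 20, 20, 26, 29]
Insert 29: shifted 0 elements -> [15, 20, 20, 26, 29]


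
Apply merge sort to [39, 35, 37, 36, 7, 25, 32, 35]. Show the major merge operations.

Divide and conquer:
  Merge [39] + [35] -> [35, 39]
  Merge [37] + [36] -> [36, 37]
  Merge [35, 39] + [36, 37] -> [35, 36, 37, 39]
  Merge [7] + [25] -> [7, 25]
  Merge [32] + [35] -> [32, 35]
  Merge [7, 25] + [32, 35] -> [7, 25, 32, 35]
  Merge [35, 36, 37, 39] + [7, 25, 32, 35] -> [7, 25, 32, 35, 35, 36, 37, 39]


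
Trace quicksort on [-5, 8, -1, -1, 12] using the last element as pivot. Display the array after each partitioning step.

Partition 1: pivot=12 at index 4 -> [-5, 8, -1, -1, 12]
Partition 2: pivot=-1 at index 2 -> [-5, -1, -1, 8, 12]
Partition 3: pivot=-1 at index 1 -> [-5, -1, -1, 8, 12]


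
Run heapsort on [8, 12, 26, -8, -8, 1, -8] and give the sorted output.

Build heap: [26, 12, 8, -8, -8, 1, -8]
Extract 26: [12, -8, 8, -8, -8, 1, 26]
Extract 12: [8, -8, 1, -8, -8, 12, 26]
Extract 8: [1, -8, -8, -8, 8, 12, 26]
Extract 1: [-8, -8, -8, 1, 8, 12, 26]
Extract -8: [-8, -8, -8, 1, 8, 12, 26]
Extract -8: [-8, -8, -8, 1, 8, 12, 26]


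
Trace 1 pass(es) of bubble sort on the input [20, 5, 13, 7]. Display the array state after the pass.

After pass 1: [5, 13, 7, 20] (3 swaps)
Total swaps: 3


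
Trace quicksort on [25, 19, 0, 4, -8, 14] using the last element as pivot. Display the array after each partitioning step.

Partition 1: pivot=14 at index 3 -> [0, 4, -8, 14, 25, 19]
Partition 2: pivot=-8 at index 0 -> [-8, 4, 0, 14, 25, 19]
Partition 3: pivot=0 at index 1 -> [-8, 0, 4, 14, 25, 19]
Partition 4: pivot=19 at index 4 -> [-8, 0, 4, 14, 19, 25]


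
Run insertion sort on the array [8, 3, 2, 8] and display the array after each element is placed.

First element 8 is already 'sorted'
Insert 3: shifted 1 elements -> [3, 8, 2, 8]
Insert 2: shifted 2 elements -> [2, 3, 8, 8]
Insert 8: shifted 0 elements -> [2, 3, 8, 8]


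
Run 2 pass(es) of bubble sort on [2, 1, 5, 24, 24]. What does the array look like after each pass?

After pass 1: [1, 2, 5, 24, 24] (1 swaps)
After pass 2: [1, 2, 5, 24, 24] (0 swaps)
Total swaps: 1


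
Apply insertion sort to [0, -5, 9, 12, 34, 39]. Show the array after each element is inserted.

First element 0 is already 'sorted'
Insert -5: shifted 1 elements -> [-5, 0, 9, 12, 34, 39]
Insert 9: shifted 0 elements -> [-5, 0, 9, 12, 34, 39]
Insert 12: shifted 0 elements -> [-5, 0, 9, 12, 34, 39]
Insert 34: shifted 0 elements -> [-5, 0, 9, 12, 34, 39]
Insert 39: shifted 0 elements -> [-5, 0, 9, 12, 34, 39]


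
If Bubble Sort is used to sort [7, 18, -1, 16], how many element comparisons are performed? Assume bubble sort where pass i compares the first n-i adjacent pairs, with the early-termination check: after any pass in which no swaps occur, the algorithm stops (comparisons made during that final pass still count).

Pass 1: compare adjacent pairs (0,1)..(2,3) = 3 comparison(s), 2 swap(s) -> [7, -1, 16, 18]
Pass 2: compare adjacent pairs (0,1)..(1,2) = 2 comparison(s), 1 swap(s) -> [-1, 7, 16, 18]
Pass 3: compare adjacent pairs (0,1)..(0,1) = 1 comparison(s), 0 swap(s) -> [-1, 7, 16, 18]
No swaps in this pass, so bubble sort stops here.
Total comparisons: 3 + 2 + 1 = 6


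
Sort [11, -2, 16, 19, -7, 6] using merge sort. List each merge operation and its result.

Divide and conquer:
  Merge [-2] + [16] -> [-2, 16]
  Merge [11] + [-2, 16] -> [-2, 11, 16]
  Merge [-7] + [6] -> [-7, 6]
  Merge [19] + [-7, 6] -> [-7, 6, 19]
  Merge [-2, 11, 16] + [-7, 6, 19] -> [-7, -2, 6, 11, 16, 19]


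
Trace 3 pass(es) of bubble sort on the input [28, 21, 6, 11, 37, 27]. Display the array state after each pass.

After pass 1: [21, 6, 11, 28, 27, 37] (4 swaps)
After pass 2: [6, 11, 21, 27, 28, 37] (3 swaps)
After pass 3: [6, 11, 21, 27, 28, 37] (0 swaps)
Total swaps: 7


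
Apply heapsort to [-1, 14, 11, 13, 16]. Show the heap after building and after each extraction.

Build heap: [16, 14, 11, 13, -1]
Extract 16: [14, 13, 11, -1, 16]
Extract 14: [13, -1, 11, 14, 16]
Extract 13: [11, -1, 13, 14, 16]
Extract 11: [-1, 11, 13, 14, 16]


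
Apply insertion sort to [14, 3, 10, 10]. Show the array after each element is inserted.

First element 14 is already 'sorted'
Insert 3: shifted 1 elements -> [3, 14, 10, 10]
Insert 10: shifted 1 elements -> [3, 10, 14, 10]
Insert 10: shifted 1 elements -> [3, 10, 10, 14]


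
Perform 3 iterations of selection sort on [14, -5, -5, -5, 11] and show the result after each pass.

Pass 1: Select minimum -5 at index 1, swap -> [-5, 14, -5, -5, 11]
Pass 2: Select minimum -5 at index 2, swap -> [-5, -5, 14, -5, 11]
Pass 3: Select minimum -5 at index 3, swap -> [-5, -5, -5, 14, 11]


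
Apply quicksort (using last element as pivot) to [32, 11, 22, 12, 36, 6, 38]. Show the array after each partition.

Partition 1: pivot=38 at index 6 -> [32, 11, 22, 12, 36, 6, 38]
Partition 2: pivot=6 at index 0 -> [6, 11, 22, 12, 36, 32, 38]
Partition 3: pivot=32 at index 4 -> [6, 11, 22, 12, 32, 36, 38]
Partition 4: pivot=12 at index 2 -> [6, 11, 12, 22, 32, 36, 38]


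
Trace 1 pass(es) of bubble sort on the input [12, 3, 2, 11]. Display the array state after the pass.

After pass 1: [3, 2, 11, 12] (3 swaps)
Total swaps: 3


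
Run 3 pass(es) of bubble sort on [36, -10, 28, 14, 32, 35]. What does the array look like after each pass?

After pass 1: [-10, 28, 14, 32, 35, 36] (5 swaps)
After pass 2: [-10, 14, 28, 32, 35, 36] (1 swaps)
After pass 3: [-10, 14, 28, 32, 35, 36] (0 swaps)
Total swaps: 6


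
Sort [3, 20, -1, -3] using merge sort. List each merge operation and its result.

Divide and conquer:
  Merge [3] + [20] -> [3, 20]
  Merge [-1] + [-3] -> [-3, -1]
  Merge [3, 20] + [-3, -1] -> [-3, -1, 3, 20]


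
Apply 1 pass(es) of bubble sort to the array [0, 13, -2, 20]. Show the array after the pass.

After pass 1: [0, -2, 13, 20] (1 swaps)
Total swaps: 1


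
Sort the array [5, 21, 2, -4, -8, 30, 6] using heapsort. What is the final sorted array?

Build heap: [30, 21, 6, -4, -8, 2, 5]
Extract 30: [21, 5, 6, -4, -8, 2, 30]
Extract 21: [6, 5, 2, -4, -8, 21, 30]
Extract 6: [5, -4, 2, -8, 6, 21, 30]
Extract 5: [2, -4, -8, 5, 6, 21, 30]
Extract 2: [-4, -8, 2, 5, 6, 21, 30]
Extract -4: [-8, -4, 2, 5, 6, 21, 30]


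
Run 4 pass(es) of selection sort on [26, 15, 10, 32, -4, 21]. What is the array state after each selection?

Pass 1: Select minimum -4 at index 4, swap -> [-4, 15, 10, 32, 26, 21]
Pass 2: Select minimum 10 at index 2, swap -> [-4, 10, 15, 32, 26, 21]
Pass 3: Select minimum 15 at index 2, swap -> [-4, 10, 15, 32, 26, 21]
Pass 4: Select minimum 21 at index 5, swap -> [-4, 10, 15, 21, 26, 32]


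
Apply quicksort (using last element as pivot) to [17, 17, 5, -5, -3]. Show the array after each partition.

Partition 1: pivot=-3 at index 1 -> [-5, -3, 5, 17, 17]
Partition 2: pivot=17 at index 4 -> [-5, -3, 5, 17, 17]
Partition 3: pivot=17 at index 3 -> [-5, -3, 5, 17, 17]


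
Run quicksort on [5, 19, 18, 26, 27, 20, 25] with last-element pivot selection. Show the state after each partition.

Partition 1: pivot=25 at index 4 -> [5, 19, 18, 20, 25, 26, 27]
Partition 2: pivot=20 at index 3 -> [5, 19, 18, 20, 25, 26, 27]
Partition 3: pivot=18 at index 1 -> [5, 18, 19, 20, 25, 26, 27]
Partition 4: pivot=27 at index 6 -> [5, 18, 19, 20, 25, 26, 27]


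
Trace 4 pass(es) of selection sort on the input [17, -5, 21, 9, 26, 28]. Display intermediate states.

Pass 1: Select minimum -5 at index 1, swap -> [-5, 17, 21, 9, 26, 28]
Pass 2: Select minimum 9 at index 3, swap -> [-5, 9, 21, 17, 26, 28]
Pass 3: Select minimum 17 at index 3, swap -> [-5, 9, 17, 21, 26, 28]
Pass 4: Select minimum 21 at index 3, swap -> [-5, 9, 17, 21, 26, 28]


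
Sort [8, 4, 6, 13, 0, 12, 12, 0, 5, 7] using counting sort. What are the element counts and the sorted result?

Count array: [2, 0, 0, 0, 1, 1, 1, 1, 1, 0, 0, 0, 2, 1]
(count[i] = number of elements equal to i)
Cumulative count: [2, 2, 2, 2, 3, 4, 5, 6, 7, 7, 7, 7, 9, 10]
Sorted: [0, 0, 4, 5, 6, 7, 8, 12, 12, 13]


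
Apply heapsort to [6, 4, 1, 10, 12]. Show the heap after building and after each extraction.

Build heap: [12, 10, 1, 6, 4]
Extract 12: [10, 6, 1, 4, 12]
Extract 10: [6, 4, 1, 10, 12]
Extract 6: [4, 1, 6, 10, 12]
Extract 4: [1, 4, 6, 10, 12]


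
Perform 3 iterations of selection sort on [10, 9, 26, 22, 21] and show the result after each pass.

Pass 1: Select minimum 9 at index 1, swap -> [9, 10, 26, 22, 21]
Pass 2: Select minimum 10 at index 1, swap -> [9, 10, 26, 22, 21]
Pass 3: Select minimum 21 at index 4, swap -> [9, 10, 21, 22, 26]


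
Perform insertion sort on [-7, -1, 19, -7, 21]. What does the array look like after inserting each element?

First element -7 is already 'sorted'
Insert -1: shifted 0 elements -> [-7, -1, 19, -7, 21]
Insert 19: shifted 0 elements -> [-7, -1, 19, -7, 21]
Insert -7: shifted 2 elements -> [-7, -7, -1, 19, 21]
Insert 21: shifted 0 elements -> [-7, -7, -1, 19, 21]


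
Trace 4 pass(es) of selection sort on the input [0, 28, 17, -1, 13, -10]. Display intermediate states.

Pass 1: Select minimum -10 at index 5, swap -> [-10, 28, 17, -1, 13, 0]
Pass 2: Select minimum -1 at index 3, swap -> [-10, -1, 17, 28, 13, 0]
Pass 3: Select minimum 0 at index 5, swap -> [-10, -1, 0, 28, 13, 17]
Pass 4: Select minimum 13 at index 4, swap -> [-10, -1, 0, 13, 28, 17]


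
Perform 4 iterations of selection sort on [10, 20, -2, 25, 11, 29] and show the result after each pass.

Pass 1: Select minimum -2 at index 2, swap -> [-2, 20, 10, 25, 11, 29]
Pass 2: Select minimum 10 at index 2, swap -> [-2, 10, 20, 25, 11, 29]
Pass 3: Select minimum 11 at index 4, swap -> [-2, 10, 11, 25, 20, 29]
Pass 4: Select minimum 20 at index 4, swap -> [-2, 10, 11, 20, 25, 29]


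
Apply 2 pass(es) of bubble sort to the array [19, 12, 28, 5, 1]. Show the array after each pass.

After pass 1: [12, 19, 5, 1, 28] (3 swaps)
After pass 2: [12, 5, 1, 19, 28] (2 swaps)
Total swaps: 5


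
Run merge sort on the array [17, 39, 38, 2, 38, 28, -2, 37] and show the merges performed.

Divide and conquer:
  Merge [17] + [39] -> [17, 39]
  Merge [38] + [2] -> [2, 38]
  Merge [17, 39] + [2, 38] -> [2, 17, 38, 39]
  Merge [38] + [28] -> [28, 38]
  Merge [-2] + [37] -> [-2, 37]
  Merge [28, 38] + [-2, 37] -> [-2, 28, 37, 38]
  Merge [2, 17, 38, 39] + [-2, 28, 37, 38] -> [-2, 2, 17, 28, 37, 38, 38, 39]


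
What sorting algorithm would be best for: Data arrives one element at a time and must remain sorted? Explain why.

Best choice: Insertion sort
Reason: Insertion sort naturally handles online/streaming input by inserting each new element into sorted position


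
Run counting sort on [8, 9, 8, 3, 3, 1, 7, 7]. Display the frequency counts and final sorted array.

Count array: [0, 1, 0, 2, 0, 0, 0, 2, 2, 1]
(count[i] = number of elements equal to i)
Cumulative count: [0, 1, 1, 3, 3, 3, 3, 5, 7, 8]
Sorted: [1, 3, 3, 7, 7, 8, 8, 9]


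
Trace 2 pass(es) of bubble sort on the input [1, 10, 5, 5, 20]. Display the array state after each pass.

After pass 1: [1, 5, 5, 10, 20] (2 swaps)
After pass 2: [1, 5, 5, 10, 20] (0 swaps)
Total swaps: 2


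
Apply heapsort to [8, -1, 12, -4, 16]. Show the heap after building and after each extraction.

Build heap: [16, 8, 12, -4, -1]
Extract 16: [12, 8, -1, -4, 16]
Extract 12: [8, -4, -1, 12, 16]
Extract 8: [-1, -4, 8, 12, 16]
Extract -1: [-4, -1, 8, 12, 16]


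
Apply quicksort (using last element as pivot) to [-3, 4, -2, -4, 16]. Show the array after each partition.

Partition 1: pivot=16 at index 4 -> [-3, 4, -2, -4, 16]
Partition 2: pivot=-4 at index 0 -> [-4, 4, -2, -3, 16]
Partition 3: pivot=-3 at index 1 -> [-4, -3, -2, 4, 16]
Partition 4: pivot=4 at index 3 -> [-4, -3, -2, 4, 16]


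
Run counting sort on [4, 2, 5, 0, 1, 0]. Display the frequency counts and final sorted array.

Count array: [2, 1, 1, 0, 1, 1]
(count[i] = number of elements equal to i)
Cumulative count: [2, 3, 4, 4, 5, 6]
Sorted: [0, 0, 1, 2, 4, 5]


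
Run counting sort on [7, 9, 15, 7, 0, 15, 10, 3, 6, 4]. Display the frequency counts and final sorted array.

Count array: [1, 0, 0, 1, 1, 0, 1, 2, 0, 1, 1, 0, 0, 0, 0, 2]
(count[i] = number of elements equal to i)
Cumulative count: [1, 1, 1, 2, 3, 3, 4, 6, 6, 7, 8, 8, 8, 8, 8, 10]
Sorted: [0, 3, 4, 6, 7, 7, 9, 10, 15, 15]


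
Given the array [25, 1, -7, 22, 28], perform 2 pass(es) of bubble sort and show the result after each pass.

After pass 1: [1, -7, 22, 25, 28] (3 swaps)
After pass 2: [-7, 1, 22, 25, 28] (1 swaps)
Total swaps: 4


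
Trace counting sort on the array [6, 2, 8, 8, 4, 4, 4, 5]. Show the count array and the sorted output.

Count array: [0, 0, 1, 0, 3, 1, 1, 0, 2]
(count[i] = number of elements equal to i)
Cumulative count: [0, 0, 1, 1, 4, 5, 6, 6, 8]
Sorted: [2, 4, 4, 4, 5, 6, 8, 8]


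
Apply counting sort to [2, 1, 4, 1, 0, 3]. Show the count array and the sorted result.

Count array: [1, 2, 1, 1, 1]
(count[i] = number of elements equal to i)
Cumulative count: [1, 3, 4, 5, 6]
Sorted: [0, 1, 1, 2, 3, 4]


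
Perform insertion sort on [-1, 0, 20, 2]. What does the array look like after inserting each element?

First element -1 is already 'sorted'
Insert 0: shifted 0 elements -> [-1, 0, 20, 2]
Insert 20: shifted 0 elements -> [-1, 0, 20, 2]
Insert 2: shifted 1 elements -> [-1, 0, 2, 20]


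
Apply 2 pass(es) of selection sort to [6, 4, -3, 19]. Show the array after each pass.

Pass 1: Select minimum -3 at index 2, swap -> [-3, 4, 6, 19]
Pass 2: Select minimum 4 at index 1, swap -> [-3, 4, 6, 19]


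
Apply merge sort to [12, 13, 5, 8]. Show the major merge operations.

Divide and conquer:
  Merge [12] + [13] -> [12, 13]
  Merge [5] + [8] -> [5, 8]
  Merge [12, 13] + [5, 8] -> [5, 8, 12, 13]


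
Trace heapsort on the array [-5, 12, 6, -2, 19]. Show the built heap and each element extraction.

Build heap: [19, 12, 6, -2, -5]
Extract 19: [12, -2, 6, -5, 19]
Extract 12: [6, -2, -5, 12, 19]
Extract 6: [-2, -5, 6, 12, 19]
Extract -2: [-5, -2, 6, 12, 19]
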